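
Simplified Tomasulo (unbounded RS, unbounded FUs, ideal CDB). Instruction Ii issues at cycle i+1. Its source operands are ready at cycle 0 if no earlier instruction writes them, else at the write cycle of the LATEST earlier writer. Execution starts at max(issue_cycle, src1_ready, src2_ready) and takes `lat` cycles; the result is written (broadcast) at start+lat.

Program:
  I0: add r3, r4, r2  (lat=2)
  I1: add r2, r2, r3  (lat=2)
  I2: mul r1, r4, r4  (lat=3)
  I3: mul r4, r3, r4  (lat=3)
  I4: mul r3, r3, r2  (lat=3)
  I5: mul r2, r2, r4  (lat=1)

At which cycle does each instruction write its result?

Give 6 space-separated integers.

I0 add r3: issue@1 deps=(None,None) exec_start@1 write@3
I1 add r2: issue@2 deps=(None,0) exec_start@3 write@5
I2 mul r1: issue@3 deps=(None,None) exec_start@3 write@6
I3 mul r4: issue@4 deps=(0,None) exec_start@4 write@7
I4 mul r3: issue@5 deps=(0,1) exec_start@5 write@8
I5 mul r2: issue@6 deps=(1,3) exec_start@7 write@8

Answer: 3 5 6 7 8 8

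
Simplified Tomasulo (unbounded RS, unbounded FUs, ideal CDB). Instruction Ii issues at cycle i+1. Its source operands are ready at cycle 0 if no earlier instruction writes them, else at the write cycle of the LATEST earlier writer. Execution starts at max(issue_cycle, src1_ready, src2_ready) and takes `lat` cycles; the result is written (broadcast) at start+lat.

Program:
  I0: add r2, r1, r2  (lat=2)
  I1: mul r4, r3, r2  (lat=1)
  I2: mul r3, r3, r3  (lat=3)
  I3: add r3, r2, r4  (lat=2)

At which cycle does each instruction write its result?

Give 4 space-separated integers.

I0 add r2: issue@1 deps=(None,None) exec_start@1 write@3
I1 mul r4: issue@2 deps=(None,0) exec_start@3 write@4
I2 mul r3: issue@3 deps=(None,None) exec_start@3 write@6
I3 add r3: issue@4 deps=(0,1) exec_start@4 write@6

Answer: 3 4 6 6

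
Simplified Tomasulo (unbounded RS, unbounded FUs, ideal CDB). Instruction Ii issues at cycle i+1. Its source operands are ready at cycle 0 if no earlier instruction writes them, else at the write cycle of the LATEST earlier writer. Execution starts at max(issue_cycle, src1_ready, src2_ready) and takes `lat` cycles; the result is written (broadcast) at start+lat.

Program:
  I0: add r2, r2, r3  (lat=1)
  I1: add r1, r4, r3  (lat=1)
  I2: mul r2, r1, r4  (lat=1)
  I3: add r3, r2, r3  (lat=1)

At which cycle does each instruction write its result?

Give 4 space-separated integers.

Answer: 2 3 4 5

Derivation:
I0 add r2: issue@1 deps=(None,None) exec_start@1 write@2
I1 add r1: issue@2 deps=(None,None) exec_start@2 write@3
I2 mul r2: issue@3 deps=(1,None) exec_start@3 write@4
I3 add r3: issue@4 deps=(2,None) exec_start@4 write@5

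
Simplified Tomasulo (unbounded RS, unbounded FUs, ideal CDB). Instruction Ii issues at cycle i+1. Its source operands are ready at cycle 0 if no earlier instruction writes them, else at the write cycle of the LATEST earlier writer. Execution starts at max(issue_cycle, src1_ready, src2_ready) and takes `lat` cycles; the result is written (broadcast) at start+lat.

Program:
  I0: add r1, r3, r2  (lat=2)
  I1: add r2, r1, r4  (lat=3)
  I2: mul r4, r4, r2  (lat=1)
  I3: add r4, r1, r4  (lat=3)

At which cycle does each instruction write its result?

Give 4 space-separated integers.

Answer: 3 6 7 10

Derivation:
I0 add r1: issue@1 deps=(None,None) exec_start@1 write@3
I1 add r2: issue@2 deps=(0,None) exec_start@3 write@6
I2 mul r4: issue@3 deps=(None,1) exec_start@6 write@7
I3 add r4: issue@4 deps=(0,2) exec_start@7 write@10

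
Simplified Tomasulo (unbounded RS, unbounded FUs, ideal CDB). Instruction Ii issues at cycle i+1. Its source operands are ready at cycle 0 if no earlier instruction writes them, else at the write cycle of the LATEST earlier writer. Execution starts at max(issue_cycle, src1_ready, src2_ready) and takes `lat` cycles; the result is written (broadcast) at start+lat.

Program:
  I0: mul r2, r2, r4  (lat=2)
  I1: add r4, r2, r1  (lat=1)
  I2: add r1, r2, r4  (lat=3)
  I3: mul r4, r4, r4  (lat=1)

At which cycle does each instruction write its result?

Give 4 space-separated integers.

Answer: 3 4 7 5

Derivation:
I0 mul r2: issue@1 deps=(None,None) exec_start@1 write@3
I1 add r4: issue@2 deps=(0,None) exec_start@3 write@4
I2 add r1: issue@3 deps=(0,1) exec_start@4 write@7
I3 mul r4: issue@4 deps=(1,1) exec_start@4 write@5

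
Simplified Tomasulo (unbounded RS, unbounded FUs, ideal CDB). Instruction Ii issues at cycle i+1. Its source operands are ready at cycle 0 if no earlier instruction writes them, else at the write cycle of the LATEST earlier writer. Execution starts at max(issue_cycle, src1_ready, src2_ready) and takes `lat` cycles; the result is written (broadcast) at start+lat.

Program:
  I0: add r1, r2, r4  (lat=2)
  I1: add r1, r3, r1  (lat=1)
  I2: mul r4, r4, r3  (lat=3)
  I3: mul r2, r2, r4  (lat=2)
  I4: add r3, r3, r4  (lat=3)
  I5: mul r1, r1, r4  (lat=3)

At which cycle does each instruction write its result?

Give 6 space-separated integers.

Answer: 3 4 6 8 9 9

Derivation:
I0 add r1: issue@1 deps=(None,None) exec_start@1 write@3
I1 add r1: issue@2 deps=(None,0) exec_start@3 write@4
I2 mul r4: issue@3 deps=(None,None) exec_start@3 write@6
I3 mul r2: issue@4 deps=(None,2) exec_start@6 write@8
I4 add r3: issue@5 deps=(None,2) exec_start@6 write@9
I5 mul r1: issue@6 deps=(1,2) exec_start@6 write@9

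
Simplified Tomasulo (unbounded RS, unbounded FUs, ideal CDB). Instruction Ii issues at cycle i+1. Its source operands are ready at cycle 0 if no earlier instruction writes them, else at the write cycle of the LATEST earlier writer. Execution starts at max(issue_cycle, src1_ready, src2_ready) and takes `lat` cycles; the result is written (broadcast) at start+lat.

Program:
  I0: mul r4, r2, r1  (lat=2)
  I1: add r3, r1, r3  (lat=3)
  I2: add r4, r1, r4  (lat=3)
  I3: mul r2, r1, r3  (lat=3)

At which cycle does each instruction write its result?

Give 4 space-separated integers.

Answer: 3 5 6 8

Derivation:
I0 mul r4: issue@1 deps=(None,None) exec_start@1 write@3
I1 add r3: issue@2 deps=(None,None) exec_start@2 write@5
I2 add r4: issue@3 deps=(None,0) exec_start@3 write@6
I3 mul r2: issue@4 deps=(None,1) exec_start@5 write@8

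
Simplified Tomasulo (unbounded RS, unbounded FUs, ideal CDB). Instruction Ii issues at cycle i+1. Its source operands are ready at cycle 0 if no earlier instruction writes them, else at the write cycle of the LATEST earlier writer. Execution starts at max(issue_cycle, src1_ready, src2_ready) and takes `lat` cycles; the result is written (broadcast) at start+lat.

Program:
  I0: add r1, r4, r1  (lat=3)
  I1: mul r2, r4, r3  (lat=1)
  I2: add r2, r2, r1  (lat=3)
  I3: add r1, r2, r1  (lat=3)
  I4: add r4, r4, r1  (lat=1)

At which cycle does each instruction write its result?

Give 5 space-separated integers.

Answer: 4 3 7 10 11

Derivation:
I0 add r1: issue@1 deps=(None,None) exec_start@1 write@4
I1 mul r2: issue@2 deps=(None,None) exec_start@2 write@3
I2 add r2: issue@3 deps=(1,0) exec_start@4 write@7
I3 add r1: issue@4 deps=(2,0) exec_start@7 write@10
I4 add r4: issue@5 deps=(None,3) exec_start@10 write@11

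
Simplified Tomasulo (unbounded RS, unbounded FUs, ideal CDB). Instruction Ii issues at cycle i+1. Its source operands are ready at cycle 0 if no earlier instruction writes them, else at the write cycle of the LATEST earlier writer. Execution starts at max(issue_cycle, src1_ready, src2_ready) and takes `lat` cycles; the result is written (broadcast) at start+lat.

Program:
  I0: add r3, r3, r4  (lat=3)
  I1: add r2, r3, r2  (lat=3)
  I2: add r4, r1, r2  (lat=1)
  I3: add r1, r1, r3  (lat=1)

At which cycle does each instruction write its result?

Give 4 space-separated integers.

Answer: 4 7 8 5

Derivation:
I0 add r3: issue@1 deps=(None,None) exec_start@1 write@4
I1 add r2: issue@2 deps=(0,None) exec_start@4 write@7
I2 add r4: issue@3 deps=(None,1) exec_start@7 write@8
I3 add r1: issue@4 deps=(None,0) exec_start@4 write@5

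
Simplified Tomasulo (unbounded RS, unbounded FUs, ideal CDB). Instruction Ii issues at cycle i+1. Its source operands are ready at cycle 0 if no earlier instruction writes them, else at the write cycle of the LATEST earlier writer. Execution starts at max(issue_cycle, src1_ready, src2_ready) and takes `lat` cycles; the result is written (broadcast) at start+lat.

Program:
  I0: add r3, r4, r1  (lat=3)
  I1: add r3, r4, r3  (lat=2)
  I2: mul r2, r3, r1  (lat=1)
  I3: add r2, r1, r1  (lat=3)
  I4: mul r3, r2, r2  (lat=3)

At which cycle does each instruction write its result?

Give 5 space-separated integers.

Answer: 4 6 7 7 10

Derivation:
I0 add r3: issue@1 deps=(None,None) exec_start@1 write@4
I1 add r3: issue@2 deps=(None,0) exec_start@4 write@6
I2 mul r2: issue@3 deps=(1,None) exec_start@6 write@7
I3 add r2: issue@4 deps=(None,None) exec_start@4 write@7
I4 mul r3: issue@5 deps=(3,3) exec_start@7 write@10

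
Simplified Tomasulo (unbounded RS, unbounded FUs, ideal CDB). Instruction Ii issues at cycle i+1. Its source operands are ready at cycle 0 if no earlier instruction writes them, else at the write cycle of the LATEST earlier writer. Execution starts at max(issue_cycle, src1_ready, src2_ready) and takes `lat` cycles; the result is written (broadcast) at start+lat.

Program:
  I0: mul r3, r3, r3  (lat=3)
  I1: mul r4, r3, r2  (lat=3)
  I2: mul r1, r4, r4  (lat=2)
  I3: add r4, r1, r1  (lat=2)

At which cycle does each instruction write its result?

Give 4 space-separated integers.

I0 mul r3: issue@1 deps=(None,None) exec_start@1 write@4
I1 mul r4: issue@2 deps=(0,None) exec_start@4 write@7
I2 mul r1: issue@3 deps=(1,1) exec_start@7 write@9
I3 add r4: issue@4 deps=(2,2) exec_start@9 write@11

Answer: 4 7 9 11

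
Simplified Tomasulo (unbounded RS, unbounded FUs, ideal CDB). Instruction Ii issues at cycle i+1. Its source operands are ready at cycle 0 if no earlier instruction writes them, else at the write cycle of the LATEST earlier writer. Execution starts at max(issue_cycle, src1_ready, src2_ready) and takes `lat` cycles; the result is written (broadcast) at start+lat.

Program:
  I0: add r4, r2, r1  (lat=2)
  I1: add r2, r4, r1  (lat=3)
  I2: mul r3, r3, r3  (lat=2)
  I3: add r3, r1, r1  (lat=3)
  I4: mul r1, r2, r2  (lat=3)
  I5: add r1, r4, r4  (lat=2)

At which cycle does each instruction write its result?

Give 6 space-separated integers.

I0 add r4: issue@1 deps=(None,None) exec_start@1 write@3
I1 add r2: issue@2 deps=(0,None) exec_start@3 write@6
I2 mul r3: issue@3 deps=(None,None) exec_start@3 write@5
I3 add r3: issue@4 deps=(None,None) exec_start@4 write@7
I4 mul r1: issue@5 deps=(1,1) exec_start@6 write@9
I5 add r1: issue@6 deps=(0,0) exec_start@6 write@8

Answer: 3 6 5 7 9 8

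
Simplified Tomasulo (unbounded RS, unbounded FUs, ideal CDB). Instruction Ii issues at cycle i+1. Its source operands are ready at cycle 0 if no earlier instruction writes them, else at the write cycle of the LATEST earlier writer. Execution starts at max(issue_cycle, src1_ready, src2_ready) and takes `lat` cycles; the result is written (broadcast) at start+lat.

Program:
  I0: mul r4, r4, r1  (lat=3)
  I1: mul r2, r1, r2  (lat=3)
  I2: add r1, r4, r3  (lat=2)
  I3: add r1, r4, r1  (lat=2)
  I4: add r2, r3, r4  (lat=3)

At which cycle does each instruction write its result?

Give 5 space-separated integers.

Answer: 4 5 6 8 8

Derivation:
I0 mul r4: issue@1 deps=(None,None) exec_start@1 write@4
I1 mul r2: issue@2 deps=(None,None) exec_start@2 write@5
I2 add r1: issue@3 deps=(0,None) exec_start@4 write@6
I3 add r1: issue@4 deps=(0,2) exec_start@6 write@8
I4 add r2: issue@5 deps=(None,0) exec_start@5 write@8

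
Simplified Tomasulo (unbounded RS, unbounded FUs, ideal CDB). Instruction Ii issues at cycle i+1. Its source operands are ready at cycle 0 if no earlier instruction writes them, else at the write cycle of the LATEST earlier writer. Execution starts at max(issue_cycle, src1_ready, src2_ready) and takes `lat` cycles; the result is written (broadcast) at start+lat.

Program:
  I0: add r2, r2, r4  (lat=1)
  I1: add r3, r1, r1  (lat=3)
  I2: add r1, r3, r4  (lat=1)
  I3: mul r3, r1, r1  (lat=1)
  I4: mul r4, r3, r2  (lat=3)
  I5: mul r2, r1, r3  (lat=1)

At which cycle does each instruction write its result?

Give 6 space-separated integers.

I0 add r2: issue@1 deps=(None,None) exec_start@1 write@2
I1 add r3: issue@2 deps=(None,None) exec_start@2 write@5
I2 add r1: issue@3 deps=(1,None) exec_start@5 write@6
I3 mul r3: issue@4 deps=(2,2) exec_start@6 write@7
I4 mul r4: issue@5 deps=(3,0) exec_start@7 write@10
I5 mul r2: issue@6 deps=(2,3) exec_start@7 write@8

Answer: 2 5 6 7 10 8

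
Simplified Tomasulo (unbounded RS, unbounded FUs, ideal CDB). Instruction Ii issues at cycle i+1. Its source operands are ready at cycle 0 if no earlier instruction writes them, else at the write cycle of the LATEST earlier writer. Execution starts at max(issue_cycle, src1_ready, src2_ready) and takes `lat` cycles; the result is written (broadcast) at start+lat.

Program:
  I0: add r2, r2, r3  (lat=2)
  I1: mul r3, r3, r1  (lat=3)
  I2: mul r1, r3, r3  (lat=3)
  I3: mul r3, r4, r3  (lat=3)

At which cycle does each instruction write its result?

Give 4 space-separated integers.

Answer: 3 5 8 8

Derivation:
I0 add r2: issue@1 deps=(None,None) exec_start@1 write@3
I1 mul r3: issue@2 deps=(None,None) exec_start@2 write@5
I2 mul r1: issue@3 deps=(1,1) exec_start@5 write@8
I3 mul r3: issue@4 deps=(None,1) exec_start@5 write@8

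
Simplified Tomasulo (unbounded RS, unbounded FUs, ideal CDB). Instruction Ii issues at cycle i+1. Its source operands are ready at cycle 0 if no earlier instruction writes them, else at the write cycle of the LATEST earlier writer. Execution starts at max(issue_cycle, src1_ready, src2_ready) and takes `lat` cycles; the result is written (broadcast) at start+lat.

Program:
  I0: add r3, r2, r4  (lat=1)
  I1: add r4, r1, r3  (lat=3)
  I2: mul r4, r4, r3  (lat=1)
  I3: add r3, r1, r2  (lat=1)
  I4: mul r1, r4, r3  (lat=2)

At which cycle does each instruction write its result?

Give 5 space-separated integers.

I0 add r3: issue@1 deps=(None,None) exec_start@1 write@2
I1 add r4: issue@2 deps=(None,0) exec_start@2 write@5
I2 mul r4: issue@3 deps=(1,0) exec_start@5 write@6
I3 add r3: issue@4 deps=(None,None) exec_start@4 write@5
I4 mul r1: issue@5 deps=(2,3) exec_start@6 write@8

Answer: 2 5 6 5 8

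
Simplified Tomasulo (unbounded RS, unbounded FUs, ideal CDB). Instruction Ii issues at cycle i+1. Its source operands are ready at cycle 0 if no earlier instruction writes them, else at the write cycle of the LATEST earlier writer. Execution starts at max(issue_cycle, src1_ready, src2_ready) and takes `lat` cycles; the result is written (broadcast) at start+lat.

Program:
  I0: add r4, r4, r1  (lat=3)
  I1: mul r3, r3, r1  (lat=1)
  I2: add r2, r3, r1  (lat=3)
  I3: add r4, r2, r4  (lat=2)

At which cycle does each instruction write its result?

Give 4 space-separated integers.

I0 add r4: issue@1 deps=(None,None) exec_start@1 write@4
I1 mul r3: issue@2 deps=(None,None) exec_start@2 write@3
I2 add r2: issue@3 deps=(1,None) exec_start@3 write@6
I3 add r4: issue@4 deps=(2,0) exec_start@6 write@8

Answer: 4 3 6 8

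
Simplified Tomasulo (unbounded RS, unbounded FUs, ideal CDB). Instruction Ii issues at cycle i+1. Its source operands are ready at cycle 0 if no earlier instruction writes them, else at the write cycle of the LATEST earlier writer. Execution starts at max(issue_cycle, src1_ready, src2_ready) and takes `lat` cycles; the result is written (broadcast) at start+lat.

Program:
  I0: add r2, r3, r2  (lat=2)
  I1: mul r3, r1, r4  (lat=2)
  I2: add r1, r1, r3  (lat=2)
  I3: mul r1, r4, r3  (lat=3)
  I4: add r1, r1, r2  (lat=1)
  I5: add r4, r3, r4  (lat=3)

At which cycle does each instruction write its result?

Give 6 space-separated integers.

I0 add r2: issue@1 deps=(None,None) exec_start@1 write@3
I1 mul r3: issue@2 deps=(None,None) exec_start@2 write@4
I2 add r1: issue@3 deps=(None,1) exec_start@4 write@6
I3 mul r1: issue@4 deps=(None,1) exec_start@4 write@7
I4 add r1: issue@5 deps=(3,0) exec_start@7 write@8
I5 add r4: issue@6 deps=(1,None) exec_start@6 write@9

Answer: 3 4 6 7 8 9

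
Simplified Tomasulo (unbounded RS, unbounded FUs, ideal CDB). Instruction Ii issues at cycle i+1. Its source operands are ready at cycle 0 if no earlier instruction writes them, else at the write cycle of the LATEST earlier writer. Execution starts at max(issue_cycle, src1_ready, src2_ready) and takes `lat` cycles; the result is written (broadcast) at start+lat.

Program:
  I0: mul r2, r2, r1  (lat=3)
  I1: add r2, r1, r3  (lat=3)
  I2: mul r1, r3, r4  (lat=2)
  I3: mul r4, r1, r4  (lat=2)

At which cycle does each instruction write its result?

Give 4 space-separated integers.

I0 mul r2: issue@1 deps=(None,None) exec_start@1 write@4
I1 add r2: issue@2 deps=(None,None) exec_start@2 write@5
I2 mul r1: issue@3 deps=(None,None) exec_start@3 write@5
I3 mul r4: issue@4 deps=(2,None) exec_start@5 write@7

Answer: 4 5 5 7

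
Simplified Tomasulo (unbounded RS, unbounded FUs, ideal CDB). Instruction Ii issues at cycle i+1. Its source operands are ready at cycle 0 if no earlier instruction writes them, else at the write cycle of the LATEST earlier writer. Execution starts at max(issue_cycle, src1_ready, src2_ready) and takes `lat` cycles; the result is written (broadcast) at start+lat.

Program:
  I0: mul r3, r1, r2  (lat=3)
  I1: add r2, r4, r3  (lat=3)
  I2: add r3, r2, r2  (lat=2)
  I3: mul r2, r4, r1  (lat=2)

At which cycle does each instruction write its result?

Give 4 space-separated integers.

Answer: 4 7 9 6

Derivation:
I0 mul r3: issue@1 deps=(None,None) exec_start@1 write@4
I1 add r2: issue@2 deps=(None,0) exec_start@4 write@7
I2 add r3: issue@3 deps=(1,1) exec_start@7 write@9
I3 mul r2: issue@4 deps=(None,None) exec_start@4 write@6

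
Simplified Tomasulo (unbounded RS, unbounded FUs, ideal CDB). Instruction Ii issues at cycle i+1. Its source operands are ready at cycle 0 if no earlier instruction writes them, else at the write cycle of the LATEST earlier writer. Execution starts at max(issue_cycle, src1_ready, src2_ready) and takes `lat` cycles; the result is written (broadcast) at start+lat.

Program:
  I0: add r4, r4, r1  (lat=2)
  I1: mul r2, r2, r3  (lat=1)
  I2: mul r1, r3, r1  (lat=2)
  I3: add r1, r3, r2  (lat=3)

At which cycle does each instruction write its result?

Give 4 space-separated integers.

I0 add r4: issue@1 deps=(None,None) exec_start@1 write@3
I1 mul r2: issue@2 deps=(None,None) exec_start@2 write@3
I2 mul r1: issue@3 deps=(None,None) exec_start@3 write@5
I3 add r1: issue@4 deps=(None,1) exec_start@4 write@7

Answer: 3 3 5 7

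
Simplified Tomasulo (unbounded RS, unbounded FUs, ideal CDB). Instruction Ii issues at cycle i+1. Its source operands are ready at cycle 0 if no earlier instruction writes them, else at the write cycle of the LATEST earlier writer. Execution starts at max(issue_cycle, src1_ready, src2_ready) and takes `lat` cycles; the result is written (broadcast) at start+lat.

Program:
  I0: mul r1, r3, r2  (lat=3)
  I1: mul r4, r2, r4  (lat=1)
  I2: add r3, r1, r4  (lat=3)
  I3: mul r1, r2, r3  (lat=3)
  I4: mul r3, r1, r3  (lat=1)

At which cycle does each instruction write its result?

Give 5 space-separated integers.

Answer: 4 3 7 10 11

Derivation:
I0 mul r1: issue@1 deps=(None,None) exec_start@1 write@4
I1 mul r4: issue@2 deps=(None,None) exec_start@2 write@3
I2 add r3: issue@3 deps=(0,1) exec_start@4 write@7
I3 mul r1: issue@4 deps=(None,2) exec_start@7 write@10
I4 mul r3: issue@5 deps=(3,2) exec_start@10 write@11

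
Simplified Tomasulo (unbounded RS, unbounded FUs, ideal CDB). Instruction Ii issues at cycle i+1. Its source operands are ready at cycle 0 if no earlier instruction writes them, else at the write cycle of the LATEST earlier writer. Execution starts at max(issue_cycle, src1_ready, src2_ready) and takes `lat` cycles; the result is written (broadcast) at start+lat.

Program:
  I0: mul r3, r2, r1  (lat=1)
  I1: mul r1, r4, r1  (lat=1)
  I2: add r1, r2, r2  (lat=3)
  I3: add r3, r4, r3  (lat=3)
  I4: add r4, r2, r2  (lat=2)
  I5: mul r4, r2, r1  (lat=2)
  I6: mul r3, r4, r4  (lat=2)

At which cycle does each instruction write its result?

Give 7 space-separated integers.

Answer: 2 3 6 7 7 8 10

Derivation:
I0 mul r3: issue@1 deps=(None,None) exec_start@1 write@2
I1 mul r1: issue@2 deps=(None,None) exec_start@2 write@3
I2 add r1: issue@3 deps=(None,None) exec_start@3 write@6
I3 add r3: issue@4 deps=(None,0) exec_start@4 write@7
I4 add r4: issue@5 deps=(None,None) exec_start@5 write@7
I5 mul r4: issue@6 deps=(None,2) exec_start@6 write@8
I6 mul r3: issue@7 deps=(5,5) exec_start@8 write@10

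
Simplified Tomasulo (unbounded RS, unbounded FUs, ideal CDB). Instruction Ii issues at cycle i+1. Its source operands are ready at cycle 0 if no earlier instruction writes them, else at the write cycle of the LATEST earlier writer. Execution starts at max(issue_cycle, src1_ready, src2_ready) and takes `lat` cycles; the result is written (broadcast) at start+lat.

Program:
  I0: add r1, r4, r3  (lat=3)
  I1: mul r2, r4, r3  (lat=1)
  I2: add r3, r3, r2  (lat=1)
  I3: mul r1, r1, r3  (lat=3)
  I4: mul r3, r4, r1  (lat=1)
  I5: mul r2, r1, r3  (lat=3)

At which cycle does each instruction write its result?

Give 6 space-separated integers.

Answer: 4 3 4 7 8 11

Derivation:
I0 add r1: issue@1 deps=(None,None) exec_start@1 write@4
I1 mul r2: issue@2 deps=(None,None) exec_start@2 write@3
I2 add r3: issue@3 deps=(None,1) exec_start@3 write@4
I3 mul r1: issue@4 deps=(0,2) exec_start@4 write@7
I4 mul r3: issue@5 deps=(None,3) exec_start@7 write@8
I5 mul r2: issue@6 deps=(3,4) exec_start@8 write@11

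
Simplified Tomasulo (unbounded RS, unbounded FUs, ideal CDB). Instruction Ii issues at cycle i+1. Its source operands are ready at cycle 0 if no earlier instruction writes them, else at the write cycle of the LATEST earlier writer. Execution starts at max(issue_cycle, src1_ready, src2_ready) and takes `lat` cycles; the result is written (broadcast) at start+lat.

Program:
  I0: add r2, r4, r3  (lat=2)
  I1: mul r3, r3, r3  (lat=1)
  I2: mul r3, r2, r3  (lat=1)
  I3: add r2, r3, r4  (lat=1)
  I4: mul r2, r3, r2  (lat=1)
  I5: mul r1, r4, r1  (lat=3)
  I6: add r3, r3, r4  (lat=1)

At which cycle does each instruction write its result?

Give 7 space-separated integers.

Answer: 3 3 4 5 6 9 8

Derivation:
I0 add r2: issue@1 deps=(None,None) exec_start@1 write@3
I1 mul r3: issue@2 deps=(None,None) exec_start@2 write@3
I2 mul r3: issue@3 deps=(0,1) exec_start@3 write@4
I3 add r2: issue@4 deps=(2,None) exec_start@4 write@5
I4 mul r2: issue@5 deps=(2,3) exec_start@5 write@6
I5 mul r1: issue@6 deps=(None,None) exec_start@6 write@9
I6 add r3: issue@7 deps=(2,None) exec_start@7 write@8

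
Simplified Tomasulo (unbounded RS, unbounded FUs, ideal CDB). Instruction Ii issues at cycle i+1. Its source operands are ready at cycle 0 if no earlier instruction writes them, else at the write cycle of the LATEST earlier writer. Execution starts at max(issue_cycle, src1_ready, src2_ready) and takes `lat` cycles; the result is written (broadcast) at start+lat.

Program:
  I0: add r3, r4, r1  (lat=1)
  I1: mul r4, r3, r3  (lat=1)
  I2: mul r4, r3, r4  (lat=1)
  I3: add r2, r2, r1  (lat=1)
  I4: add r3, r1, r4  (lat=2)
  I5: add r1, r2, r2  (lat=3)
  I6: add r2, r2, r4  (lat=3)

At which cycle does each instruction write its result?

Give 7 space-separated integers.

I0 add r3: issue@1 deps=(None,None) exec_start@1 write@2
I1 mul r4: issue@2 deps=(0,0) exec_start@2 write@3
I2 mul r4: issue@3 deps=(0,1) exec_start@3 write@4
I3 add r2: issue@4 deps=(None,None) exec_start@4 write@5
I4 add r3: issue@5 deps=(None,2) exec_start@5 write@7
I5 add r1: issue@6 deps=(3,3) exec_start@6 write@9
I6 add r2: issue@7 deps=(3,2) exec_start@7 write@10

Answer: 2 3 4 5 7 9 10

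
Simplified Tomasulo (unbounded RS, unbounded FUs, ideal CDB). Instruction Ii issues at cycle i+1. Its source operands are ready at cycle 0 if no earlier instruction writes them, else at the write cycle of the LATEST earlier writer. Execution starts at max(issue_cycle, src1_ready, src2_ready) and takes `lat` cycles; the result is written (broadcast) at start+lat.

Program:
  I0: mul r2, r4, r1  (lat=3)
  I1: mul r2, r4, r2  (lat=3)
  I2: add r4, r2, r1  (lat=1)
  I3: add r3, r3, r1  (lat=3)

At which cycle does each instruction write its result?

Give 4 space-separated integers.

Answer: 4 7 8 7

Derivation:
I0 mul r2: issue@1 deps=(None,None) exec_start@1 write@4
I1 mul r2: issue@2 deps=(None,0) exec_start@4 write@7
I2 add r4: issue@3 deps=(1,None) exec_start@7 write@8
I3 add r3: issue@4 deps=(None,None) exec_start@4 write@7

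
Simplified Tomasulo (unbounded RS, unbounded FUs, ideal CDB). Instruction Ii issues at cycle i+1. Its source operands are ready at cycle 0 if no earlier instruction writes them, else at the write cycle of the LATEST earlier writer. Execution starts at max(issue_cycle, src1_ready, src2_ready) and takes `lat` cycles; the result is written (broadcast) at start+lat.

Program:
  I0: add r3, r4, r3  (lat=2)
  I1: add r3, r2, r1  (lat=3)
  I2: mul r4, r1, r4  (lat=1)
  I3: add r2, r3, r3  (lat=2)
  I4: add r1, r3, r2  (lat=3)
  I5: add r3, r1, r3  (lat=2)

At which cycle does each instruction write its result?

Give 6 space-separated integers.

Answer: 3 5 4 7 10 12

Derivation:
I0 add r3: issue@1 deps=(None,None) exec_start@1 write@3
I1 add r3: issue@2 deps=(None,None) exec_start@2 write@5
I2 mul r4: issue@3 deps=(None,None) exec_start@3 write@4
I3 add r2: issue@4 deps=(1,1) exec_start@5 write@7
I4 add r1: issue@5 deps=(1,3) exec_start@7 write@10
I5 add r3: issue@6 deps=(4,1) exec_start@10 write@12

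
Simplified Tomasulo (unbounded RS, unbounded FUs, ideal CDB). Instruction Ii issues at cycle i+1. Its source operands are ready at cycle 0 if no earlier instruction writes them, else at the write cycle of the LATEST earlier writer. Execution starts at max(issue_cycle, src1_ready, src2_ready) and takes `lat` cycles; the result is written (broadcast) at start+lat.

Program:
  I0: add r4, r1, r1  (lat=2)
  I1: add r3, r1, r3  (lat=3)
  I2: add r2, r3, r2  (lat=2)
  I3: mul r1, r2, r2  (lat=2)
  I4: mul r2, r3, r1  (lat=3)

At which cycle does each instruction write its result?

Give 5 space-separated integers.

Answer: 3 5 7 9 12

Derivation:
I0 add r4: issue@1 deps=(None,None) exec_start@1 write@3
I1 add r3: issue@2 deps=(None,None) exec_start@2 write@5
I2 add r2: issue@3 deps=(1,None) exec_start@5 write@7
I3 mul r1: issue@4 deps=(2,2) exec_start@7 write@9
I4 mul r2: issue@5 deps=(1,3) exec_start@9 write@12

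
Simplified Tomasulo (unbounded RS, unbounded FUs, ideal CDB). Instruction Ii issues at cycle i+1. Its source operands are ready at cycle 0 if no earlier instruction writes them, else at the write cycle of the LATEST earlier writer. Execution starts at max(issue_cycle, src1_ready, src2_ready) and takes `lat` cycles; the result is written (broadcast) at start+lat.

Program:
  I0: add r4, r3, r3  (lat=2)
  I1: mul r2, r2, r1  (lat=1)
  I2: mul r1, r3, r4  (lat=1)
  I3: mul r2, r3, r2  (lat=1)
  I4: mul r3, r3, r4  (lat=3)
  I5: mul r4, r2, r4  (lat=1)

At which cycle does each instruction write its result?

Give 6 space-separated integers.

I0 add r4: issue@1 deps=(None,None) exec_start@1 write@3
I1 mul r2: issue@2 deps=(None,None) exec_start@2 write@3
I2 mul r1: issue@3 deps=(None,0) exec_start@3 write@4
I3 mul r2: issue@4 deps=(None,1) exec_start@4 write@5
I4 mul r3: issue@5 deps=(None,0) exec_start@5 write@8
I5 mul r4: issue@6 deps=(3,0) exec_start@6 write@7

Answer: 3 3 4 5 8 7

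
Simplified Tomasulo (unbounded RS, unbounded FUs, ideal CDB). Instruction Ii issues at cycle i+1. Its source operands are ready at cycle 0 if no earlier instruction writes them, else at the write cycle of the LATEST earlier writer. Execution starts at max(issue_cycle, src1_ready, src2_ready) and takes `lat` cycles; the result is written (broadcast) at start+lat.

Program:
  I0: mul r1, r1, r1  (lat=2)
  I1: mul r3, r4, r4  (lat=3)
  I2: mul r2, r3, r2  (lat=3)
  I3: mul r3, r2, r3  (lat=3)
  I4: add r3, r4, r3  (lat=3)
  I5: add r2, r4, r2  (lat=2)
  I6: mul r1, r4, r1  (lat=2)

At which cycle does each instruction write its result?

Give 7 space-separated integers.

Answer: 3 5 8 11 14 10 9

Derivation:
I0 mul r1: issue@1 deps=(None,None) exec_start@1 write@3
I1 mul r3: issue@2 deps=(None,None) exec_start@2 write@5
I2 mul r2: issue@3 deps=(1,None) exec_start@5 write@8
I3 mul r3: issue@4 deps=(2,1) exec_start@8 write@11
I4 add r3: issue@5 deps=(None,3) exec_start@11 write@14
I5 add r2: issue@6 deps=(None,2) exec_start@8 write@10
I6 mul r1: issue@7 deps=(None,0) exec_start@7 write@9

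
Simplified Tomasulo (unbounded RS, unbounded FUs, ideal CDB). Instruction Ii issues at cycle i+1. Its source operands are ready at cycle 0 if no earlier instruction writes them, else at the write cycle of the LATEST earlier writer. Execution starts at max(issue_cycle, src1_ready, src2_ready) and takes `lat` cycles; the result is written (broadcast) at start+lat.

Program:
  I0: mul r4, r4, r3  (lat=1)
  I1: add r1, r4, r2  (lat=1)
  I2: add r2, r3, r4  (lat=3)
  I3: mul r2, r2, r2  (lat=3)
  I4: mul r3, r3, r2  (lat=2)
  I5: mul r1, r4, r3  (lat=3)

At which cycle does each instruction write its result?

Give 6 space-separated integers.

I0 mul r4: issue@1 deps=(None,None) exec_start@1 write@2
I1 add r1: issue@2 deps=(0,None) exec_start@2 write@3
I2 add r2: issue@3 deps=(None,0) exec_start@3 write@6
I3 mul r2: issue@4 deps=(2,2) exec_start@6 write@9
I4 mul r3: issue@5 deps=(None,3) exec_start@9 write@11
I5 mul r1: issue@6 deps=(0,4) exec_start@11 write@14

Answer: 2 3 6 9 11 14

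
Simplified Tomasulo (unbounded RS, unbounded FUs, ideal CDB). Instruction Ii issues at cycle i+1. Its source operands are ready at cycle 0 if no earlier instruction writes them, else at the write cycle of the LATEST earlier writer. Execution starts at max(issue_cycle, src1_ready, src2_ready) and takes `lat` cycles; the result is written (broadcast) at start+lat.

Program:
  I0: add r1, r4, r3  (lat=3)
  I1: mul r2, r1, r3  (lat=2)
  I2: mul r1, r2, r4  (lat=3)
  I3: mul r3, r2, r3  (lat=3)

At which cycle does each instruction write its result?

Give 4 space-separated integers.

Answer: 4 6 9 9

Derivation:
I0 add r1: issue@1 deps=(None,None) exec_start@1 write@4
I1 mul r2: issue@2 deps=(0,None) exec_start@4 write@6
I2 mul r1: issue@3 deps=(1,None) exec_start@6 write@9
I3 mul r3: issue@4 deps=(1,None) exec_start@6 write@9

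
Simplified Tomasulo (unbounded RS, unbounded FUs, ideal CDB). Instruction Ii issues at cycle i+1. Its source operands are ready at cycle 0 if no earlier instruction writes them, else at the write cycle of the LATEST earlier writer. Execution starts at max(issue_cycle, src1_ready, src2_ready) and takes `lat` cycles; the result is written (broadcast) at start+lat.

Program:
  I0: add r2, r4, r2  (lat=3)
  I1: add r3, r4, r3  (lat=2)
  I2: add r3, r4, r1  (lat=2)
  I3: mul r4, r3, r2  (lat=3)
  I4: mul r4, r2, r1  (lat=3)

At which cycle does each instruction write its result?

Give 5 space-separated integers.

Answer: 4 4 5 8 8

Derivation:
I0 add r2: issue@1 deps=(None,None) exec_start@1 write@4
I1 add r3: issue@2 deps=(None,None) exec_start@2 write@4
I2 add r3: issue@3 deps=(None,None) exec_start@3 write@5
I3 mul r4: issue@4 deps=(2,0) exec_start@5 write@8
I4 mul r4: issue@5 deps=(0,None) exec_start@5 write@8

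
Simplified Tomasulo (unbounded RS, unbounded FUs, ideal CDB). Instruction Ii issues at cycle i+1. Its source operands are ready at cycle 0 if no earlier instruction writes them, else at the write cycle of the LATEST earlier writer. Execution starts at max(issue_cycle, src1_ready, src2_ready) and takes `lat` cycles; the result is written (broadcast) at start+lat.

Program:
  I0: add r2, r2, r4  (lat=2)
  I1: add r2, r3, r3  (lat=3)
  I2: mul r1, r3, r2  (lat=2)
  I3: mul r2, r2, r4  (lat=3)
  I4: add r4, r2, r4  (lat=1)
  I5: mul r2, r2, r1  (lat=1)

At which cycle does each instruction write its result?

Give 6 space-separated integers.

Answer: 3 5 7 8 9 9

Derivation:
I0 add r2: issue@1 deps=(None,None) exec_start@1 write@3
I1 add r2: issue@2 deps=(None,None) exec_start@2 write@5
I2 mul r1: issue@3 deps=(None,1) exec_start@5 write@7
I3 mul r2: issue@4 deps=(1,None) exec_start@5 write@8
I4 add r4: issue@5 deps=(3,None) exec_start@8 write@9
I5 mul r2: issue@6 deps=(3,2) exec_start@8 write@9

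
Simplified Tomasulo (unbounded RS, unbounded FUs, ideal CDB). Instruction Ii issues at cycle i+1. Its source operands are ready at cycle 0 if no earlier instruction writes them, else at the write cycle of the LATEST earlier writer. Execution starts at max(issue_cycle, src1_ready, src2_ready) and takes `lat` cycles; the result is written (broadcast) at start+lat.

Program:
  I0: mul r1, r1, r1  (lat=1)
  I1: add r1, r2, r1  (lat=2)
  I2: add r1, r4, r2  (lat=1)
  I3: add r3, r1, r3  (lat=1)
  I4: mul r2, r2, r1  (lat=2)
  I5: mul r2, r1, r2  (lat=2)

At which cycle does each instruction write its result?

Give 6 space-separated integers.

Answer: 2 4 4 5 7 9

Derivation:
I0 mul r1: issue@1 deps=(None,None) exec_start@1 write@2
I1 add r1: issue@2 deps=(None,0) exec_start@2 write@4
I2 add r1: issue@3 deps=(None,None) exec_start@3 write@4
I3 add r3: issue@4 deps=(2,None) exec_start@4 write@5
I4 mul r2: issue@5 deps=(None,2) exec_start@5 write@7
I5 mul r2: issue@6 deps=(2,4) exec_start@7 write@9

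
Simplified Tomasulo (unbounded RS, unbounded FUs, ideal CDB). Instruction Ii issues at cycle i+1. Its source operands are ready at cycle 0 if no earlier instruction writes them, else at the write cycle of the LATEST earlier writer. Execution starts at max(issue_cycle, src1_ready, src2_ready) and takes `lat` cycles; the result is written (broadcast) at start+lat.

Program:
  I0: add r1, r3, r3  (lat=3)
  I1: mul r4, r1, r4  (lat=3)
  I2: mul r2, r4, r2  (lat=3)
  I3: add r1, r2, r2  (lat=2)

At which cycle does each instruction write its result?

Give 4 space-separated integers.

Answer: 4 7 10 12

Derivation:
I0 add r1: issue@1 deps=(None,None) exec_start@1 write@4
I1 mul r4: issue@2 deps=(0,None) exec_start@4 write@7
I2 mul r2: issue@3 deps=(1,None) exec_start@7 write@10
I3 add r1: issue@4 deps=(2,2) exec_start@10 write@12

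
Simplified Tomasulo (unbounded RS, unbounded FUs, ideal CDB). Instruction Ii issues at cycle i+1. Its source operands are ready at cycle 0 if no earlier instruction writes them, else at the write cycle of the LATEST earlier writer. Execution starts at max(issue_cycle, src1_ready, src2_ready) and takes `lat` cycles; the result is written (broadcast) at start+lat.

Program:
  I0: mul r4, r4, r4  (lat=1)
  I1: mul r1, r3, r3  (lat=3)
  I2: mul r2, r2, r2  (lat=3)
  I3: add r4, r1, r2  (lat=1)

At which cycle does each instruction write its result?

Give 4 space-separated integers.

I0 mul r4: issue@1 deps=(None,None) exec_start@1 write@2
I1 mul r1: issue@2 deps=(None,None) exec_start@2 write@5
I2 mul r2: issue@3 deps=(None,None) exec_start@3 write@6
I3 add r4: issue@4 deps=(1,2) exec_start@6 write@7

Answer: 2 5 6 7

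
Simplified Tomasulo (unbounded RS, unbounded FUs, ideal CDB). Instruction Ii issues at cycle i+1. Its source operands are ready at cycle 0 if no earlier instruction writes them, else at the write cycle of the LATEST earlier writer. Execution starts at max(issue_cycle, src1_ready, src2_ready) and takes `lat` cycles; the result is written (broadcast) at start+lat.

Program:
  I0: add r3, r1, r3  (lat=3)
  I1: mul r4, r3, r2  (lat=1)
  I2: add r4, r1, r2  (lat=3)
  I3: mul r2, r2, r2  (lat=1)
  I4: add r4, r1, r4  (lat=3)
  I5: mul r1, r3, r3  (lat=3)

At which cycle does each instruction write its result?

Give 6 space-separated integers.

Answer: 4 5 6 5 9 9

Derivation:
I0 add r3: issue@1 deps=(None,None) exec_start@1 write@4
I1 mul r4: issue@2 deps=(0,None) exec_start@4 write@5
I2 add r4: issue@3 deps=(None,None) exec_start@3 write@6
I3 mul r2: issue@4 deps=(None,None) exec_start@4 write@5
I4 add r4: issue@5 deps=(None,2) exec_start@6 write@9
I5 mul r1: issue@6 deps=(0,0) exec_start@6 write@9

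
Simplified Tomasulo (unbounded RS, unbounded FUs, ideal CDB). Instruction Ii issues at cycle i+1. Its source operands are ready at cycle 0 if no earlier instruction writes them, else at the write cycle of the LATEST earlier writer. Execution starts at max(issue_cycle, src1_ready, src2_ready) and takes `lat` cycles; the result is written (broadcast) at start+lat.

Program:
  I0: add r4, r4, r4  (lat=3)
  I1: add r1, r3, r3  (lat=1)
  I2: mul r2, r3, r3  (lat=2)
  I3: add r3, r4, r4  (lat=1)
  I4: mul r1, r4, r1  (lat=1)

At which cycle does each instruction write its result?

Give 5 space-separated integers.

I0 add r4: issue@1 deps=(None,None) exec_start@1 write@4
I1 add r1: issue@2 deps=(None,None) exec_start@2 write@3
I2 mul r2: issue@3 deps=(None,None) exec_start@3 write@5
I3 add r3: issue@4 deps=(0,0) exec_start@4 write@5
I4 mul r1: issue@5 deps=(0,1) exec_start@5 write@6

Answer: 4 3 5 5 6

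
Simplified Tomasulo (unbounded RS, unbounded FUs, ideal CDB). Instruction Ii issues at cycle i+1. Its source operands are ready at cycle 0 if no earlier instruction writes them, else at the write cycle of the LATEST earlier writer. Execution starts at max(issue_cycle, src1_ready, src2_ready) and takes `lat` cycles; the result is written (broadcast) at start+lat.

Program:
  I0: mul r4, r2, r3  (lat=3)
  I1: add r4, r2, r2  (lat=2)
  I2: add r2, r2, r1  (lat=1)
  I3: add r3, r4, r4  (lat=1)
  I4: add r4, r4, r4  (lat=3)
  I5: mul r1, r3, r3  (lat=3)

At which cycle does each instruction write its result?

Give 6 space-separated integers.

I0 mul r4: issue@1 deps=(None,None) exec_start@1 write@4
I1 add r4: issue@2 deps=(None,None) exec_start@2 write@4
I2 add r2: issue@3 deps=(None,None) exec_start@3 write@4
I3 add r3: issue@4 deps=(1,1) exec_start@4 write@5
I4 add r4: issue@5 deps=(1,1) exec_start@5 write@8
I5 mul r1: issue@6 deps=(3,3) exec_start@6 write@9

Answer: 4 4 4 5 8 9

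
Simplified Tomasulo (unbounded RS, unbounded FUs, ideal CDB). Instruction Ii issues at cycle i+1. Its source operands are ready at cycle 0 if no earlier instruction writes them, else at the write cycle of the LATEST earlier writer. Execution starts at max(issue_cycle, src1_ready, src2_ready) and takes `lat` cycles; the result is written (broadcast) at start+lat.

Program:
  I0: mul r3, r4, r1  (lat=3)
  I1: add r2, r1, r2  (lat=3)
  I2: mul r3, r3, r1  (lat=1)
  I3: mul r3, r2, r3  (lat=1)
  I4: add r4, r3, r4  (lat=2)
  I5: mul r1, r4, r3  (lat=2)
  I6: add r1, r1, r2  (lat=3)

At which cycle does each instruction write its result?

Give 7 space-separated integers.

I0 mul r3: issue@1 deps=(None,None) exec_start@1 write@4
I1 add r2: issue@2 deps=(None,None) exec_start@2 write@5
I2 mul r3: issue@3 deps=(0,None) exec_start@4 write@5
I3 mul r3: issue@4 deps=(1,2) exec_start@5 write@6
I4 add r4: issue@5 deps=(3,None) exec_start@6 write@8
I5 mul r1: issue@6 deps=(4,3) exec_start@8 write@10
I6 add r1: issue@7 deps=(5,1) exec_start@10 write@13

Answer: 4 5 5 6 8 10 13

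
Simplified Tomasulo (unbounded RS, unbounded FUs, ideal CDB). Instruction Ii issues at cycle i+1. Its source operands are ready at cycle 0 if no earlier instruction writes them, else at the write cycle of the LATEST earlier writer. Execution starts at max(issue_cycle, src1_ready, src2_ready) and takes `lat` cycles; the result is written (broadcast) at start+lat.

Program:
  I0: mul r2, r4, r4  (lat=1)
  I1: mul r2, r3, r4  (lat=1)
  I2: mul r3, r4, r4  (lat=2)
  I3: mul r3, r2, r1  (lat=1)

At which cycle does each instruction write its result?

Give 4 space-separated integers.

Answer: 2 3 5 5

Derivation:
I0 mul r2: issue@1 deps=(None,None) exec_start@1 write@2
I1 mul r2: issue@2 deps=(None,None) exec_start@2 write@3
I2 mul r3: issue@3 deps=(None,None) exec_start@3 write@5
I3 mul r3: issue@4 deps=(1,None) exec_start@4 write@5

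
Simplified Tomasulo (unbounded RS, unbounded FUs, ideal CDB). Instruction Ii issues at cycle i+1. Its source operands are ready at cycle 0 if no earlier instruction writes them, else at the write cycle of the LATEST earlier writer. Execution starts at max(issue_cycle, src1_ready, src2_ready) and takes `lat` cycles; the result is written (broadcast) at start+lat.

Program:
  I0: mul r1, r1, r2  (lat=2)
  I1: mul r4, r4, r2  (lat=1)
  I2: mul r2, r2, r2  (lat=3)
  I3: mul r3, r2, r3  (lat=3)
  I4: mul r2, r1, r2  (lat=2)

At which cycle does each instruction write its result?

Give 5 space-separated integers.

I0 mul r1: issue@1 deps=(None,None) exec_start@1 write@3
I1 mul r4: issue@2 deps=(None,None) exec_start@2 write@3
I2 mul r2: issue@3 deps=(None,None) exec_start@3 write@6
I3 mul r3: issue@4 deps=(2,None) exec_start@6 write@9
I4 mul r2: issue@5 deps=(0,2) exec_start@6 write@8

Answer: 3 3 6 9 8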